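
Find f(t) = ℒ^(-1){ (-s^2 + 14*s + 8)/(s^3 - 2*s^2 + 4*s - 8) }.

Factor the denominator: s^3 - 2*s^2 + 4*s - 8 = (s - 2)*(s^2 + 4).
Partial fraction decomposition gives [4/(s - 2)] + [-5*s/(s^2 + 4)] + [4/(s^2 + 4)].
Invert each term: 4/(s - 2) ↔ 4e^(2t); -5·s/(s^2 + 4) ↔ -5cos(2t); 2·2/(s^2 + 4) ↔ 2sin(2t).

f(t) = 4*exp(2*t) + 2*sin(2*t) - 5*cos(2*t)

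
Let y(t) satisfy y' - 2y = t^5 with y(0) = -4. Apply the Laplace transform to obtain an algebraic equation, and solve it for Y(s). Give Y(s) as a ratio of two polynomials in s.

Y(s) = (-4*s^6 + 120)/(s^7 - 2*s^6)

Take the Laplace transform of both sides.
With L{y'} = sY - y(0) = sY - (-4): the LHS transforms to (s - 2)Y - (-4).
The right side is L{t^5} = 120/s^6.
So (s - 2)Y = 120/s^6 + (-4).
Isolate Y and clear denominators.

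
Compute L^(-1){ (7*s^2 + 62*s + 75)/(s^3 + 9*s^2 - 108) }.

5*t*exp(-6*t) + 4*exp(3*t) + 3*exp(-6*t)

Factor the denominator: s^3 + 9*s^2 - 108 = (s - 3)*(s + 6)^2.
Partial fraction decomposition gives [3/(s + 6)] + [5/(s + 6)^2] + [4/(s - 3)].
Invert each term: 3/(s + 6) ↔ 3e^(-6t); 5/(s + 6)^2 ↔ 5t·e^(-6t); 4/(s - 3) ↔ 4e^(3t).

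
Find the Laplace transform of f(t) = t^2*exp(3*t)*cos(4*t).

L{cos(4t)} = s/(s^2 + 16).
Multiplying by e^(3t) shifts s → s - 3, so L{exp(3*t)*cos(4*t)} = (s - 3)/((s - 3)^2 + 16).
Then apply L{t^2·g(t)} = (-1)^2 d^2/ds^2[G(s)] with G(s) = (s - 3)/((s - 3)^2 + 16):
differentiating 2 times and applying the sign gives 2*(s - 3)*(s^2 - 6*s - 39)/(s^2 - 6*s + 25)^3.

2*(s - 3)*(s^2 - 6*s - 39)/(s^2 - 6*s + 25)^3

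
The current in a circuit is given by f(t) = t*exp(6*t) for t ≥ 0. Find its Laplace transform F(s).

L{e^(6t)} = 1/(s - 6).
Then apply L{t·g(t)} = -d/ds[G(s)] with G(s) = 1/(s - 6):
differentiating 1 time and applying the sign gives (s - 6)^(-2).

F(s) = (s - 6)^(-2)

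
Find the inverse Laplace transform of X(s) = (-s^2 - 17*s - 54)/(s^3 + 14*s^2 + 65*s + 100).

-6*t*exp(-5*t) - 2*exp(-4*t) + exp(-5*t)

Factor the denominator: s^3 + 14*s^2 + 65*s + 100 = (s + 4)*(s + 5)^2.
Partial fraction decomposition gives [1/(s + 5)] + [-6/(s + 5)^2] + [-2/(s + 4)].
Invert each term: 1/(s + 5) ↔ e^(-5t); -6/(s + 5)^2 ↔ -6t·e^(-5t); -2/(s + 4) ↔ -2e^(-4t).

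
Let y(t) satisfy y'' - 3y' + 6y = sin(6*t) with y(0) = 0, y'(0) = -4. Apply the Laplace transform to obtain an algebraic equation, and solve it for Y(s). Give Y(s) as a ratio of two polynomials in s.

Y(s) = (-4*s^2 - 138)/(s^4 - 3*s^3 + 42*s^2 - 108*s + 216)

Transform both sides with L{·}.
Using L{y''} = s^2 Y - s·y(0) - y'(0) and L{y'} = sY - y(0), with y(0) = 0, y'(0) = -4, the left side becomes (s^2 - 3*s + 6)Y - (-4).
The right side is L{sin(6*t)} = 6/(s^2 + 36).
So (s^2 - 3*s + 6)Y = 6/(s^2 + 36) + (-4).
Divide through and combine into a single rational function.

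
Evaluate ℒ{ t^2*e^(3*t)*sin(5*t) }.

10*(3*s^2 - 18*s + 2)/(s^2 - 6*s + 34)^3

L{sin(5t)} = 5/(s^2 + 25).
Multiplying by e^(3t) shifts s → s - 3, so L{e^(3*t)*sin(5*t)} = 5/((s - 3)^2 + 25).
Then apply L{t^2·g(t)} = (-1)^2 d^2/ds^2[G(s)] with G(s) = 5/((s - 3)^2 + 25):
differentiating 2 times and applying the sign gives 10*(3*s^2 - 18*s + 2)/(s^2 - 6*s + 34)^3.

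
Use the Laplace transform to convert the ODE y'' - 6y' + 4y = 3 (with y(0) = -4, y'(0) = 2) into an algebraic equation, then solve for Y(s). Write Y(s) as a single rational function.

Apply the Laplace transform to the equation.
Using L{y''} = s^2 Y - s·y(0) - y'(0) and L{y'} = sY - y(0), with y(0) = -4, y'(0) = 2, the left side becomes (s^2 - 6*s + 4)Y - (-4*s + 26).
The right side is L{3} = 3/s.
So (s^2 - 6*s + 4)Y = 3/s + (-4*s + 26).
Isolate Y and clear denominators.

Y(s) = (-4*s^2 + 26*s + 3)/(s^3 - 6*s^2 + 4*s)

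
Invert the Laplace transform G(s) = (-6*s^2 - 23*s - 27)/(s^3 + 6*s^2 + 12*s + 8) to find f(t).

Factor the denominator: s^3 + 6*s^2 + 12*s + 8 = (s + 2)^3.
Partial fraction decomposition gives [-6/(s + 2)] + [(s + 2)^(-2)] + [-5/(s + 2)^3].
Invert each term: -6/(s + 2) ↔ -6e^(-2t); 1/(s + 2)^2 ↔ t·e^(-2t); -5/(s + 2)^3 ↔ (-5/2)t^2·e^(-2t).

f(t) = -5*t^2*exp(-2*t)/2 + t*exp(-2*t) - 6*exp(-2*t)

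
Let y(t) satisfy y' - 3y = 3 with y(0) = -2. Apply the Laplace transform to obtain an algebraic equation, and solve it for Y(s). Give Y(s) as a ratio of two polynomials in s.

Transform both sides with L{·}.
With L{y'} = sY - y(0) = sY - (-2): the LHS transforms to (s - 3)Y - (-2).
The right side is L{3} = 3/s.
So (s - 3)Y = 3/s + (-2).
Divide through and combine into a single rational function.

Y(s) = (-2*s + 3)/(s^2 - 3*s)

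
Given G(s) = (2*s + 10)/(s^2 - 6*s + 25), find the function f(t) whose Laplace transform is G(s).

f(t) = 4*exp(3*t)*sin(4*t) + 2*exp(3*t)*cos(4*t)

Complete the square in the denominator: s^2 - 6*s + 25 = (s - 3)^2 + 4^2.
Split the numerator to match: 2*s + 10 = 2·(s - 3) + 4·4.
Invert each term: 2·(s - 3)/((s - 3)^2 + 16) ↔ 2e^(3t)cos(4t); 4·4/((s - 3)^2 + 16) ↔ 4e^(3t)sin(4t).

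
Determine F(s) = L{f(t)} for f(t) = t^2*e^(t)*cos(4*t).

F(s) = 2*(s - 1)*(s^2 - 2*s - 47)/(s^2 - 2*s + 17)^3

L{cos(4t)} = s/(s^2 + 16).
Multiplying by e^(t) shifts s → s - 1, so L{e^(t)*cos(4*t)} = (s - 1)/((s - 1)^2 + 16).
Then apply L{t^2·g(t)} = (-1)^2 d^2/ds^2[G(s)] with G(s) = (s - 1)/((s - 1)^2 + 16):
differentiating 2 times and applying the sign gives 2*(s - 1)*(s^2 - 2*s - 47)/(s^2 - 2*s + 17)^3.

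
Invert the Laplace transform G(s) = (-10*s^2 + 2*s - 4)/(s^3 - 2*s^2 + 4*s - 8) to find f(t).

f(t) = -5*exp(2*t) - 4*sin(2*t) - 5*cos(2*t)

Factor the denominator: s^3 - 2*s^2 + 4*s - 8 = (s - 2)*(s^2 + 4).
Partial fraction decomposition gives [-5/(s - 2)] + [-5*s/(s^2 + 4)] + [-8/(s^2 + 4)].
Invert each term: -5/(s - 2) ↔ -5e^(2t); -5·s/(s^2 + 4) ↔ -5cos(2t); -4·2/(s^2 + 4) ↔ -4sin(2t).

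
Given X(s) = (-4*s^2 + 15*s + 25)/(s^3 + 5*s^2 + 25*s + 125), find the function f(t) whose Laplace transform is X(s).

f(t) = 4*sin(5*t) - cos(5*t) - 3*exp(-5*t)

Factor the denominator: s^3 + 5*s^2 + 25*s + 125 = (s + 5)*(s^2 + 25).
Partial fraction decomposition gives [-3/(s + 5)] + [-s/(s^2 + 25)] + [20/(s^2 + 25)].
Invert each term: -3/(s + 5) ↔ -3e^(-5t); -1·s/(s^2 + 25) ↔ -cos(5t); 4·5/(s^2 + 25) ↔ 4sin(5t).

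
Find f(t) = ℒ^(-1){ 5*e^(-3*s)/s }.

f(t) = Heaviside(t - 3)*(5)

The factor e^(-3s) signals a time shift by c = 3 (second shifting theorem).
L{5} = 5/s, so L^-1{5/s} = 5.
Hence the inverse is u(t - 3) times that function evaluated at t - 3.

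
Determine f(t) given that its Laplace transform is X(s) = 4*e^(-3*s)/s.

f(t) = Heaviside(t - 3)*(4)

The factor e^(-3s) signals a time shift by c = 3 (second shifting theorem).
L{4} = 4/s, so L^-1{4/s} = 4.
Hence the inverse is u(t - 3) times that function evaluated at t - 3.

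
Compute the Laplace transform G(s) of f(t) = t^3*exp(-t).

G(s) = 6/(s + 1)^4

L{t^3} = 3!/s^4 = 6/s^4.
By the first shifting theorem, multiplying by e^(-t) replaces s with s + 1.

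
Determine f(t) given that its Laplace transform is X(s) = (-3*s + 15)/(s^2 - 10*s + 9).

f(t) = -3*exp(5*t)*cosh(4*t)

Rewrite the denominator: s^2 - 10*s + 9 = (s - 5)^2 - 16.
The form in (s - 5) signals a first-shifting-theorem factor e^(5t).
Since L{cosh(4t)} = s/(s^2 - 16), the inverse is exp(5*t)*cosh(4*t), scaled by -3.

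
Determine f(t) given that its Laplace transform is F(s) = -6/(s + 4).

f(t) = -6*exp(-4*t)

Since L{e^(-4t)} = 1/(s + 4), the inverse is exp(-4*t), scaled by -6.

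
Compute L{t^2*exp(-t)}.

L{e^(-t)} = 1/(s + 1).
Then apply L{t^2·g(t)} = (-1)^2 d^2/ds^2[G(s)] with G(s) = 1/(s + 1):
differentiating 2 times and applying the sign gives 2/(s + 1)^3.

2/(s + 1)^3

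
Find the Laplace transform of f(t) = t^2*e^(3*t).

2/(s - 3)^3

L{e^(3t)} = 1/(s - 3).
Then apply L{t^2·g(t)} = (-1)^2 d^2/ds^2[G(s)] with G(s) = 1/(s - 3):
differentiating 2 times and applying the sign gives 2/(s - 3)^3.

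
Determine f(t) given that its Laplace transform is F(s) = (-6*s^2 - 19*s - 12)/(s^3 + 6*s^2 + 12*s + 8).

f(t) = t^2*exp(-2*t) + 5*t*exp(-2*t) - 6*exp(-2*t)

Factor the denominator: s^3 + 6*s^2 + 12*s + 8 = (s + 2)^3.
Partial fraction decomposition gives [-6/(s + 2)] + [5/(s + 2)^2] + [2/(s + 2)^3].
Invert each term: -6/(s + 2) ↔ -6e^(-2t); 5/(s + 2)^2 ↔ 5t·e^(-2t); 2/(s + 2)^3 ↔ (1)t^2·e^(-2t).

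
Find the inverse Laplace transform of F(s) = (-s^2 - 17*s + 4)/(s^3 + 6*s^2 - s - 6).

-exp(t) - 2*exp(-t) + 2*exp(-6*t)

Factor the denominator: s^3 + 6*s^2 - s - 6 = (s - 1)*(s + 1)*(s + 6).
Partial fraction decomposition gives [2/(s + 6)] + [-1/(s - 1)] + [-2/(s + 1)].
Invert each term: 2/(s + 6) ↔ 2e^(-6t); -1/(s - 1) ↔ -e^(t); -2/(s + 1) ↔ -2e^(-t).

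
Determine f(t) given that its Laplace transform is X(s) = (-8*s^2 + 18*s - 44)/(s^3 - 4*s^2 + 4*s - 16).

Factor the denominator: s^3 - 4*s^2 + 4*s - 16 = (s - 4)*(s^2 + 4).
Partial fraction decomposition gives [-5/(s - 4)] + [-3*s/(s^2 + 4)] + [6/(s^2 + 4)].
Invert each term: -5/(s - 4) ↔ -5e^(4t); -3·s/(s^2 + 4) ↔ -3cos(2t); 3·2/(s^2 + 4) ↔ 3sin(2t).

f(t) = -5*exp(4*t) + 3*sin(2*t) - 3*cos(2*t)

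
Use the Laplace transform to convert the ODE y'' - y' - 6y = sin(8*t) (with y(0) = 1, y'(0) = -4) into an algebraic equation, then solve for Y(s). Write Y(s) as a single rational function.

Apply the Laplace transform to the equation.
The derivative rules (L{y''} = s^2 Y - s·y(0) - y'(0) and L{y'} = sY - y(0), with y(0) = 1, y'(0) = -4) turn the left side into (s^2 - s - 6)Y - (s - 5).
The right side is L{sin(8*t)} = 8/(s^2 + 64).
So (s^2 - s - 6)Y = 8/(s^2 + 64) + (s - 5).
Solve for Y(s) and write it as one ratio of polynomials.

Y(s) = (s^3 - 5*s^2 + 64*s - 312)/(s^4 - s^3 + 58*s^2 - 64*s - 384)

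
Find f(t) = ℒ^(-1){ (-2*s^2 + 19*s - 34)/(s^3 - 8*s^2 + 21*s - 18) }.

Factor the denominator: s^3 - 8*s^2 + 21*s - 18 = (s - 3)^2*(s - 2).
Partial fraction decomposition gives [2/(s - 3)] + [5/(s - 3)^2] + [-4/(s - 2)].
Invert each term: 2/(s - 3) ↔ 2e^(3t); 5/(s - 3)^2 ↔ 5t·e^(3t); -4/(s - 2) ↔ -4e^(2t).

f(t) = 5*t*exp(3*t) + 2*exp(3*t) - 4*exp(2*t)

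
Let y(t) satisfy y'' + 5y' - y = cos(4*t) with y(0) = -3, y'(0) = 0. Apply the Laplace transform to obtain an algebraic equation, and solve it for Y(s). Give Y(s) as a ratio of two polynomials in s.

Laplace-transform each side.
The derivative rules (L{y''} = s^2 Y - s·y(0) - y'(0) and L{y'} = sY - y(0), with y(0) = -3, y'(0) = 0) turn the left side into (s^2 + 5*s - 1)Y - (-3*s - 15).
The right side is L{cos(4*t)} = s/(s^2 + 16).
So (s^2 + 5*s - 1)Y = s/(s^2 + 16) + (-3*s - 15).
Isolate Y and clear denominators.

Y(s) = (-3*s^3 - 15*s^2 - 47*s - 240)/(s^4 + 5*s^3 + 15*s^2 + 80*s - 16)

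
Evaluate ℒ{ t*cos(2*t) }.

L{cos(2t)} = s/(s^2 + 4).
Then apply L{t·g(t)} = -d/ds[G(s)] with G(s) = s/(s^2 + 4):
differentiating 1 time and applying the sign gives (s - 2)*(s + 2)/(s^2 + 4)^2.

(s - 2)*(s + 2)/(s^2 + 4)^2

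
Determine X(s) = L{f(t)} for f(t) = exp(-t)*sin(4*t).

L{sin(4t)} = 4/(s^2 + 16).
By the first shifting theorem, multiplying by e^(-t) replaces s with s + 1.

X(s) = 4/((s + 1)^2 + 16)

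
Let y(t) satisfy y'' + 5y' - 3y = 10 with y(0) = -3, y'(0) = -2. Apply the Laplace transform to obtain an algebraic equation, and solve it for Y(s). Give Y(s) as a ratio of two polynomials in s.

Y(s) = (-3*s^2 - 17*s + 10)/(s^3 + 5*s^2 - 3*s)

Take the Laplace transform of both sides.
The derivative rules (L{y''} = s^2 Y - s·y(0) - y'(0) and L{y'} = sY - y(0), with y(0) = -3, y'(0) = -2) turn the left side into (s^2 + 5*s - 3)Y - (-3*s - 17).
The right side is L{10} = 10/s.
So (s^2 + 5*s - 3)Y = 10/s + (-3*s - 17).
Isolate Y and clear denominators.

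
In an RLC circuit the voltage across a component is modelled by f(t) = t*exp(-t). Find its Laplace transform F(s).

L{t} = 1!/s^2 = 1/s^2.
By the first shifting theorem, multiplying by e^(-t) replaces s with s + 1.

F(s) = (s + 1)^(-2)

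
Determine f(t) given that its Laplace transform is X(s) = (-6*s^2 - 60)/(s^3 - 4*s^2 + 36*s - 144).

Factor the denominator: s^3 - 4*s^2 + 36*s - 144 = (s - 4)*(s^2 + 36).
Partial fraction decomposition gives [-3/(s - 4)] + [-3*s/(s^2 + 36)] + [-12/(s^2 + 36)].
Invert each term: -3/(s - 4) ↔ -3e^(4t); -3·s/(s^2 + 36) ↔ -3cos(6t); -2·6/(s^2 + 36) ↔ -2sin(6t).

f(t) = -3*exp(4*t) - 2*sin(6*t) - 3*cos(6*t)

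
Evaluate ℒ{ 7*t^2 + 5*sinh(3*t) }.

By linearity of the Laplace transform, transform each term separately.
(7)·[L{t^2} = 2!/s^3 = 2/s^3]; (5)·[L{sinh(3t)} = 3/(s^2 - 9)].

15/(s^2 - 9) + 14/s^3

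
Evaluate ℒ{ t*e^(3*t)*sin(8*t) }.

16*(s - 3)/(s^2 - 6*s + 73)^2

L{sin(8t)} = 8/(s^2 + 64).
Multiplying by e^(3t) shifts s → s - 3, so L{e^(3*t)*sin(8*t)} = 8/((s - 3)^2 + 64).
Then apply L{t·g(t)} = -d/ds[G(s)] with G(s) = 8/((s - 3)^2 + 64):
differentiating 1 time and applying the sign gives 16*(s - 3)/(s^2 - 6*s + 73)^2.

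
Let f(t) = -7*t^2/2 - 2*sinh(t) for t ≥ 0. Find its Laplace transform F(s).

F(s) = -2/(s^2 - 1) - 7/s^3

Apply the Laplace transform termwise.
(-7/2)·[L{t^2} = 2!/s^3 = 2/s^3]; (-2)·[L{sinh(t)} = 1/(s^2 - 1)].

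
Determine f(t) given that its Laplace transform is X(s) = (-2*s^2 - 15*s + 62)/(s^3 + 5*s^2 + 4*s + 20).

Factor the denominator: s^3 + 5*s^2 + 4*s + 20 = (s + 5)*(s^2 + 4).
Partial fraction decomposition gives [3/(s + 5)] + [-5*s/(s^2 + 4)] + [10/(s^2 + 4)].
Invert each term: 3/(s + 5) ↔ 3e^(-5t); -5·s/(s^2 + 4) ↔ -5cos(2t); 5·2/(s^2 + 4) ↔ 5sin(2t).

f(t) = 5*sin(2*t) - 5*cos(2*t) + 3*exp(-5*t)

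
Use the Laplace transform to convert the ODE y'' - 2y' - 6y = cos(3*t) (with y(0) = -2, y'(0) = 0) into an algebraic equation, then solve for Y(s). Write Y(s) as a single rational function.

Y(s) = (-2*s^3 + 4*s^2 - 17*s + 36)/(s^4 - 2*s^3 + 3*s^2 - 18*s - 54)

Take the Laplace transform of both sides.
The derivative rules (L{y''} = s^2 Y - s·y(0) - y'(0) and L{y'} = sY - y(0), with y(0) = -2, y'(0) = 0) turn the left side into (s^2 - 2*s - 6)Y - (-2*s + 4).
The right side is L{cos(3*t)} = s/(s^2 + 9).
So (s^2 - 2*s - 6)Y = s/(s^2 + 9) + (-2*s + 4).
Isolate Y and clear denominators.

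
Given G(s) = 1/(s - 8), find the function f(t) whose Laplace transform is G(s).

f(t) = exp(8*t)

Since L{e^(8t)} = 1/(s - 8), the inverse is e^(8*t).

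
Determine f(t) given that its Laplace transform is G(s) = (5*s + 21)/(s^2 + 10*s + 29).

f(t) = -2*exp(-5*t)*sin(2*t) + 5*exp(-5*t)*cos(2*t)

Complete the square in the denominator: s^2 + 10*s + 29 = (s + 5)^2 + 2^2.
Split the numerator to match: 5*s + 21 = 5·(s + 5) - 2·2.
Invert each term: 5·(s + 5)/((s + 5)^2 + 4) ↔ 5e^(-5t)cos(2t); -2·2/((s + 5)^2 + 4) ↔ -2e^(-5t)sin(2t).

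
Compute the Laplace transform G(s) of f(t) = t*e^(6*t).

G(s) = (s - 6)^(-2)

L{t} = 1!/s^2 = 1/s^2.
By the first shifting theorem, multiplying by e^(6t) replaces s with s - 6.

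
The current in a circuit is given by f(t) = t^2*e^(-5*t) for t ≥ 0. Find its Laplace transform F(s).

L{e^(-5t)} = 1/(s + 5).
Then apply L{t^2·g(t)} = (-1)^2 d^2/ds^2[G(s)] with G(s) = 1/(s + 5):
differentiating 2 times and applying the sign gives 2/(s + 5)^3.

F(s) = 2/(s + 5)^3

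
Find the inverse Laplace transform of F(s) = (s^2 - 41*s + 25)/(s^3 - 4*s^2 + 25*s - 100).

Factor the denominator: s^3 - 4*s^2 + 25*s - 100 = (s - 4)*(s^2 + 25).
Partial fraction decomposition gives [-3/(s - 4)] + [4*s/(s^2 + 25)] + [-25/(s^2 + 25)].
Invert each term: -3/(s - 4) ↔ -3e^(4t); 4·s/(s^2 + 25) ↔ 4cos(5t); -5·5/(s^2 + 25) ↔ -5sin(5t).

-3*exp(4*t) - 5*sin(5*t) + 4*cos(5*t)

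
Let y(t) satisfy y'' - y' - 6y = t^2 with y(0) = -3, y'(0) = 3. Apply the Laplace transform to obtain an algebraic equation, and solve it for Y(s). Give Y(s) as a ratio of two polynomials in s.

Laplace-transform each side.
Using L{y''} = s^2 Y - s·y(0) - y'(0) and L{y'} = sY - y(0), with y(0) = -3, y'(0) = 3, the left side becomes (s^2 - s - 6)Y - (-3*s + 6).
The right side is L{t^2} = 2/s^3.
So (s^2 - s - 6)Y = 2/s^3 + (-3*s + 6).
Solve for Y(s) and write it as one ratio of polynomials.

Y(s) = (-3*s^4 + 6*s^3 + 2)/(s^5 - s^4 - 6*s^3)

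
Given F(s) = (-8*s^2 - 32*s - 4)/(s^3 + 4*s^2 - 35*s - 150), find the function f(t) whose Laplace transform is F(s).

f(t) = 4*t*exp(-5*t) - 4*exp(6*t) - 4*exp(-5*t)

Factor the denominator: s^3 + 4*s^2 - 35*s - 150 = (s - 6)*(s + 5)^2.
Partial fraction decomposition gives [-4/(s + 5)] + [4/(s + 5)^2] + [-4/(s - 6)].
Invert each term: -4/(s + 5) ↔ -4e^(-5t); 4/(s + 5)^2 ↔ 4t·e^(-5t); -4/(s - 6) ↔ -4e^(6t).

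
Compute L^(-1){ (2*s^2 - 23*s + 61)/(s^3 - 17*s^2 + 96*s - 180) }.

Factor the denominator: s^3 - 17*s^2 + 96*s - 180 = (s - 6)^2*(s - 5).
Partial fraction decomposition gives [6/(s - 6)] + [-5/(s - 6)^2] + [-4/(s - 5)].
Invert each term: 6/(s - 6) ↔ 6e^(6t); -5/(s - 6)^2 ↔ -5t·e^(6t); -4/(s - 5) ↔ -4e^(5t).

-5*t*exp(6*t) + 6*exp(6*t) - 4*exp(5*t)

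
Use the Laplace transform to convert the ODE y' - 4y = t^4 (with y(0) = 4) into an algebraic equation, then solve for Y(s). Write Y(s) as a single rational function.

Y(s) = (4*s^5 + 24)/(s^6 - 4*s^5)

Take the Laplace transform of both sides.
With L{y'} = sY - y(0) = sY - 4: the LHS transforms to (s - 4)Y - (4).
The right side is L{t^4} = 24/s^5.
So (s - 4)Y = 24/s^5 + (4).
Isolate Y and clear denominators.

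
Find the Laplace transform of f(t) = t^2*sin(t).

2*(3*s^2 - 1)/(s^2 + 1)^3

L{sin(t)} = 1/(s^2 + 1).
Then apply L{t^2·g(t)} = (-1)^2 d^2/ds^2[H(s)] with H(s) = 1/(s^2 + 1):
differentiating 2 times and applying the sign gives 2*(3*s^2 - 1)/(s^2 + 1)^3.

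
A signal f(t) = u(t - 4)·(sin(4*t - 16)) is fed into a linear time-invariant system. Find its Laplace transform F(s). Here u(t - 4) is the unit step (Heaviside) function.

By the second shifting theorem, L{u(t - c)·g(t - c)} = e^(-cs)·G(s) with c = 4 and G(s) = L{g(t)}.
L{sin(4t)} = 4/(s^2 + 16).

F(s) = 4*exp(-4*s)/(s^2 + 16)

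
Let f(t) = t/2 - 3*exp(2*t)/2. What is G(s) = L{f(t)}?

Apply the Laplace transform termwise.
(-3/2)·[L{e^(2t)} = 1/(s - 2)]; (1/2)·[L{t} = 1!/s^2 = 1/s^2].

G(s) = -3/(2*(s - 2)) + 1/(2*s^2)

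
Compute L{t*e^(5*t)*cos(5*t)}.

L{cos(5t)} = s/(s^2 + 25).
Multiplying by e^(5t) shifts s → s - 5, so L{e^(5*t)*cos(5*t)} = (s - 5)/((s - 5)^2 + 25).
Then apply L{t·g(t)} = -d/ds[G(s)] with G(s) = (s - 5)/((s - 5)^2 + 25):
differentiating 1 time and applying the sign gives s*(s - 10)/(s^2 - 10*s + 50)^2.

s*(s - 10)/(s^2 - 10*s + 50)^2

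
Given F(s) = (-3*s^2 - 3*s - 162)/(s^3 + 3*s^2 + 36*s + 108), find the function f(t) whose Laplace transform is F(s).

Factor the denominator: s^3 + 3*s^2 + 36*s + 108 = (s + 3)*(s^2 + 36).
Partial fraction decomposition gives [-4/(s + 3)] + [s/(s^2 + 36)] + [-6/(s^2 + 36)].
Invert each term: -4/(s + 3) ↔ -4e^(-3t); 1·s/(s^2 + 36) ↔ cos(6t); -1·6/(s^2 + 36) ↔ -sin(6t).

f(t) = -sin(6*t) + cos(6*t) - 4*exp(-3*t)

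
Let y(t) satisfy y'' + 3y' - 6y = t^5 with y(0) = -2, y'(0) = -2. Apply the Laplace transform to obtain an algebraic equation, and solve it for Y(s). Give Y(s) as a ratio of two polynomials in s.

Y(s) = (-2*s^7 - 8*s^6 + 120)/(s^8 + 3*s^7 - 6*s^6)

Apply the Laplace transform to the equation.
The derivative rules (L{y''} = s^2 Y - s·y(0) - y'(0) and L{y'} = sY - y(0), with y(0) = -2, y'(0) = -2) turn the left side into (s^2 + 3*s - 6)Y - (-2*s - 8).
The right side is L{t^5} = 120/s^6.
So (s^2 + 3*s - 6)Y = 120/s^6 + (-2*s - 8).
Isolate Y and clear denominators.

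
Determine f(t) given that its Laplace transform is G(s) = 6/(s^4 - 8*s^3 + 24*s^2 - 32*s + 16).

f(t) = t^3*exp(2*t)

Rewrite the denominator: s^4 - 8*s^3 + 24*s^2 - 32*s + 16 = (s - 2)^4.
The form in (s - 2) signals a first-shifting-theorem factor e^(2t).
Since L{t^3} = 3!/s^4 = 6/s^4, the inverse is t^3*e^(2*t).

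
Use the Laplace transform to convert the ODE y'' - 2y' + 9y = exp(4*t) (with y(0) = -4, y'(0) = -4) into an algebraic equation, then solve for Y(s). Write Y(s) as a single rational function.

Apply the Laplace transform to the equation.
Using L{y''} = s^2 Y - s·y(0) - y'(0) and L{y'} = sY - y(0), with y(0) = -4, y'(0) = -4, the left side becomes (s^2 - 2*s + 9)Y - (-4*s + 4).
The right side is L{exp(4*t)} = 1/(s - 4).
So (s^2 - 2*s + 9)Y = 1/(s - 4) + (-4*s + 4).
Divide through and combine into a single rational function.

Y(s) = (-4*s^2 + 20*s - 15)/(s^3 - 6*s^2 + 17*s - 36)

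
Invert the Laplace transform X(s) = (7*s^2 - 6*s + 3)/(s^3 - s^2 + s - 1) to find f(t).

f(t) = 2*exp(t) - sin(t) + 5*cos(t)

Factor the denominator: s^3 - s^2 + s - 1 = (s - 1)*(s^2 + 1).
Partial fraction decomposition gives [2/(s - 1)] + [5*s/(s^2 + 1)] + [-1/(s^2 + 1)].
Invert each term: 2/(s - 1) ↔ 2e^(t); 5·s/(s^2 + 1) ↔ 5cos(t); -1·1/(s^2 + 1) ↔ -sin(t).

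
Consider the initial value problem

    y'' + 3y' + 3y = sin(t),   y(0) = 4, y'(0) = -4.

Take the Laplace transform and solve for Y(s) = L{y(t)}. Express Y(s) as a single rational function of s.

Apply the Laplace transform to the equation.
Using L{y''} = s^2 Y - s·y(0) - y'(0) and L{y'} = sY - y(0), with y(0) = 4, y'(0) = -4, the left side becomes (s^2 + 3*s + 3)Y - (4*s + 8).
The right side is L{sin(t)} = 1/(s^2 + 1).
So (s^2 + 3*s + 3)Y = 1/(s^2 + 1) + (4*s + 8).
Solve for Y(s) and write it as one ratio of polynomials.

Y(s) = (4*s^3 + 8*s^2 + 4*s + 9)/(s^4 + 3*s^3 + 4*s^2 + 3*s + 3)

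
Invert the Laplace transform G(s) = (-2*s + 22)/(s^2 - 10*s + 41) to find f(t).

f(t) = 3*exp(5*t)*sin(4*t) - 2*exp(5*t)*cos(4*t)

Complete the square in the denominator: s^2 - 10*s + 41 = (s - 5)^2 + 4^2.
Split the numerator to match: -2*s + 22 = -2·(s - 5) + 3·4.
Invert each term: -2·(s - 5)/((s - 5)^2 + 16) ↔ -2e^(5t)cos(4t); 3·4/((s - 5)^2 + 16) ↔ 3e^(5t)sin(4t).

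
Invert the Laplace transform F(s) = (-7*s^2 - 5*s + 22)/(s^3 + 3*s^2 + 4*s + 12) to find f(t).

Factor the denominator: s^3 + 3*s^2 + 4*s + 12 = (s + 3)*(s^2 + 4).
Partial fraction decomposition gives [-2/(s + 3)] + [-5*s/(s^2 + 4)] + [10/(s^2 + 4)].
Invert each term: -2/(s + 3) ↔ -2e^(-3t); -5·s/(s^2 + 4) ↔ -5cos(2t); 5·2/(s^2 + 4) ↔ 5sin(2t).

f(t) = 5*sin(2*t) - 5*cos(2*t) - 2*exp(-3*t)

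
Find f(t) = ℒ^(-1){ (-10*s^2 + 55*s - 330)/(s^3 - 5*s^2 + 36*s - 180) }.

f(t) = -5*exp(5*t) + 5*sin(6*t) - 5*cos(6*t)

Factor the denominator: s^3 - 5*s^2 + 36*s - 180 = (s - 5)*(s^2 + 36).
Partial fraction decomposition gives [-5/(s - 5)] + [-5*s/(s^2 + 36)] + [30/(s^2 + 36)].
Invert each term: -5/(s - 5) ↔ -5e^(5t); -5·s/(s^2 + 36) ↔ -5cos(6t); 5·6/(s^2 + 36) ↔ 5sin(6t).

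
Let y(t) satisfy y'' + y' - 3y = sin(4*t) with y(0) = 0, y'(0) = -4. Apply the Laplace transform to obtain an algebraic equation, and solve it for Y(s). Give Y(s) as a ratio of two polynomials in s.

Y(s) = (-4*s^2 - 60)/(s^4 + s^3 + 13*s^2 + 16*s - 48)

Apply the Laplace transform to the equation.
With L{y''} = s^2 Y - s·y(0) - y'(0) and L{y'} = sY - y(0), with y(0) = 0, y'(0) = -4: the LHS transforms to (s^2 + s - 3)Y - (-4).
The right side is L{sin(4*t)} = 4/(s^2 + 16).
So (s^2 + s - 3)Y = 4/(s^2 + 16) + (-4).
Solve for Y(s) and write it as one ratio of polynomials.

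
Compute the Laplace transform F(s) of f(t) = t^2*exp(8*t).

F(s) = 2/(s - 8)^3

L{e^(8t)} = 1/(s - 8).
Then apply L{t^2·g(t)} = (-1)^2 d^2/ds^2[G(s)] with G(s) = 1/(s - 8):
differentiating 2 times and applying the sign gives 2/(s - 8)^3.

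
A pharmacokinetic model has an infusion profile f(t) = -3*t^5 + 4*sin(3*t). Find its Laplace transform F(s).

The transform is linear, so treat each term independently.
(4)·[L{sin(3t)} = 3/(s^2 + 9)]; (-3)·[L{t^5} = 5!/s^6 = 120/s^6].

F(s) = 12/(s^2 + 9) - 360/s^6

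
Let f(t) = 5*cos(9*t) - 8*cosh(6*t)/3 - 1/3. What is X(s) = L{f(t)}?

X(s) = 5*s/(s^2 + 81) - 8*s/(3*(s^2 - 36)) - 1/(3*s)

The transform is linear, so treat each term independently.
L{-1/3} = (-1/3)/s; (5)·[L{cos(9t)} = s/(s^2 + 81)]; (-8/3)·[L{cosh(6t)} = s/(s^2 - 36)].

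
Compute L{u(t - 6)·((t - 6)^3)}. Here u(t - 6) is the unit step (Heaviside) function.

By the second shifting theorem, L{u(t - c)·g(t - c)} = e^(-cs)·G(s) with c = 6 and G(s) = L{g(t)}.
L{t^3} = 3!/s^4 = 6/s^4.

6*exp(-6*s)/s^4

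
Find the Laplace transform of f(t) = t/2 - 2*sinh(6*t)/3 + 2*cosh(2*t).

2*s/(s^2 - 4) - 4/(s^2 - 36) + 1/(2*s^2)

By linearity of the Laplace transform, transform each term separately.
(1/2)·[L{t} = 1!/s^2 = 1/s^2]; (-2/3)·[L{sinh(6t)} = 6/(s^2 - 36)]; (2)·[L{cosh(2t)} = s/(s^2 - 4)].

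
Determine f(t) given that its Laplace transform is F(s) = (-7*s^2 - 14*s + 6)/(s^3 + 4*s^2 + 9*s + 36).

f(t) = 2*sin(3*t) - 5*cos(3*t) - 2*exp(-4*t)

Factor the denominator: s^3 + 4*s^2 + 9*s + 36 = (s + 4)*(s^2 + 9).
Partial fraction decomposition gives [-2/(s + 4)] + [-5*s/(s^2 + 9)] + [6/(s^2 + 9)].
Invert each term: -2/(s + 4) ↔ -2e^(-4t); -5·s/(s^2 + 9) ↔ -5cos(3t); 2·3/(s^2 + 9) ↔ 2sin(3t).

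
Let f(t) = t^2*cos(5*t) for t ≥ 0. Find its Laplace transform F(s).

F(s) = 2*s*(s^2 - 75)/(s^2 + 25)^3

L{cos(5t)} = s/(s^2 + 25).
Then apply L{t^2·g(t)} = (-1)^2 d^2/ds^2[G(s)] with G(s) = s/(s^2 + 25):
differentiating 2 times and applying the sign gives 2*s*(s^2 - 75)/(s^2 + 25)^3.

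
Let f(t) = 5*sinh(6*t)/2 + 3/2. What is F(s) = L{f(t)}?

F(s) = 15/(s^2 - 36) + 3/(2*s)

The transform is linear, so treat each term independently.
(5/2)·[L{sinh(6t)} = 6/(s^2 - 36)]; L{3/2} = (3/2)/s.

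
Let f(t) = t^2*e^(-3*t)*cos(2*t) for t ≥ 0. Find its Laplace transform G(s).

G(s) = 2*(s + 3)*(s^2 + 6*s - 3)/(s^2 + 6*s + 13)^3

L{cos(2t)} = s/(s^2 + 4).
Multiplying by e^(-3t) shifts s → s + 3, so L{e^(-3*t)*cos(2*t)} = (s + 3)/((s + 3)^2 + 4).
Then apply L{t^2·g(t)} = (-1)^2 d^2/ds^2[H(s)] with H(s) = (s + 3)/((s + 3)^2 + 4):
differentiating 2 times and applying the sign gives 2*(s + 3)*(s^2 + 6*s - 3)/(s^2 + 6*s + 13)^3.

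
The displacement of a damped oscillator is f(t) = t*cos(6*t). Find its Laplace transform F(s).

L{cos(6t)} = s/(s^2 + 36).
Then apply L{t·g(t)} = -d/ds[G(s)] with G(s) = s/(s^2 + 36):
differentiating 1 time and applying the sign gives (s - 6)*(s + 6)/(s^2 + 36)^2.

F(s) = (s - 6)*(s + 6)/(s^2 + 36)^2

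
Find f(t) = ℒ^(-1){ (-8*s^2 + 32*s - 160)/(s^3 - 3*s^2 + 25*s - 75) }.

Factor the denominator: s^3 - 3*s^2 + 25*s - 75 = (s - 3)*(s^2 + 25).
Partial fraction decomposition gives [-4/(s - 3)] + [-4*s/(s^2 + 25)] + [20/(s^2 + 25)].
Invert each term: -4/(s - 3) ↔ -4e^(3t); -4·s/(s^2 + 25) ↔ -4cos(5t); 4·5/(s^2 + 25) ↔ 4sin(5t).

f(t) = -4*exp(3*t) + 4*sin(5*t) - 4*cos(5*t)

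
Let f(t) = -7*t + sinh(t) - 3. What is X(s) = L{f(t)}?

Apply the Laplace transform termwise.
L{sinh(t)} = 1/(s^2 - 1); L{-3} = -3/s; (-7)·[L{t} = 1!/s^2 = 1/s^2].

X(s) = 1/(s^2 - 1) - 3/s - 7/s^2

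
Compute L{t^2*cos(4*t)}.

L{cos(4t)} = s/(s^2 + 16).
Then apply L{t^2·g(t)} = (-1)^2 d^2/ds^2[G(s)] with G(s) = s/(s^2 + 16):
differentiating 2 times and applying the sign gives 2*s*(s^2 - 48)/(s^2 + 16)^3.

2*s*(s^2 - 48)/(s^2 + 16)^3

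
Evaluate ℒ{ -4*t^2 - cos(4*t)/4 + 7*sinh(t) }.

-s/(4*(s^2 + 16)) + 7/(s^2 - 1) - 8/s^3

Apply the Laplace transform termwise.
(-1/4)·[L{cos(4t)} = s/(s^2 + 16)]; (7)·[L{sinh(t)} = 1/(s^2 - 1)]; (-4)·[L{t^2} = 2!/s^3 = 2/s^3].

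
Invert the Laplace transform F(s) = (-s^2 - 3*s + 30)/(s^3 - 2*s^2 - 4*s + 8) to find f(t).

f(t) = 5*t*exp(2*t) - 3*exp(2*t) + 2*exp(-2*t)

Factor the denominator: s^3 - 2*s^2 - 4*s + 8 = (s - 2)^2*(s + 2).
Partial fraction decomposition gives [-3/(s - 2)] + [5/(s - 2)^2] + [2/(s + 2)].
Invert each term: -3/(s - 2) ↔ -3e^(2t); 5/(s - 2)^2 ↔ 5t·e^(2t); 2/(s + 2) ↔ 2e^(-2t).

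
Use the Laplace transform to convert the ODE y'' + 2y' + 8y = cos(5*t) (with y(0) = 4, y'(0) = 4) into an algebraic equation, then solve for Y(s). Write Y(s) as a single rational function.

Y(s) = (4*s^3 + 12*s^2 + 101*s + 300)/(s^4 + 2*s^3 + 33*s^2 + 50*s + 200)

Laplace-transform each side.
Using L{y''} = s^2 Y - s·y(0) - y'(0) and L{y'} = sY - y(0), with y(0) = 4, y'(0) = 4, the left side becomes (s^2 + 2*s + 8)Y - (4*s + 12).
The right side is L{cos(5*t)} = s/(s^2 + 25).
So (s^2 + 2*s + 8)Y = s/(s^2 + 25) + (4*s + 12).
Divide through and combine into a single rational function.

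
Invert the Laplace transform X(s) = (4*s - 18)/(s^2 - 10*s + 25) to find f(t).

f(t) = 2*t*exp(5*t) + 4*exp(5*t)

Factor the denominator: s^2 - 10*s + 25 = (s - 5)^2.
Partial fraction decomposition gives [4/(s - 5)] + [2/(s - 5)^2].
Invert each term: 4/(s - 5) ↔ 4e^(5t); 2/(s - 5)^2 ↔ 2t·e^(5t).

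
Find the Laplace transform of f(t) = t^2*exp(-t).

L{e^(-t)} = 1/(s + 1).
Then apply L{t^2·g(t)} = (-1)^2 d^2/ds^2[G(s)] with G(s) = 1/(s + 1):
differentiating 2 times and applying the sign gives 2/(s + 1)^3.

2/(s + 1)^3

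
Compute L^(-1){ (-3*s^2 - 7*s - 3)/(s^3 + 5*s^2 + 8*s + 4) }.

Factor the denominator: s^3 + 5*s^2 + 8*s + 4 = (s + 1)*(s + 2)^2.
Partial fraction decomposition gives [-4/(s + 2)] + [(s + 2)^(-2)] + [1/(s + 1)].
Invert each term: -4/(s + 2) ↔ -4e^(-2t); 1/(s + 2)^2 ↔ t·e^(-2t); 1/(s + 1) ↔ e^(-t).

t*exp(-2*t) + exp(-t) - 4*exp(-2*t)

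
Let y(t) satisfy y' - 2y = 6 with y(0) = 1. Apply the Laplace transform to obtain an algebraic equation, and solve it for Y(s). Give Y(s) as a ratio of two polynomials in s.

Y(s) = (s + 6)/(s^2 - 2*s)

Transform both sides with L{·}.
Using L{y'} = sY - y(0) = sY - 1, the left side becomes (s - 2)Y - (1).
The right side is L{6} = 6/s.
So (s - 2)Y = 6/s + (1).
Isolate Y and clear denominators.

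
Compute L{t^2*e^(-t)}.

2/(s + 1)^3

L{e^(-t)} = 1/(s + 1).
Then apply L{t^2·g(t)} = (-1)^2 d^2/ds^2[G(s)] with G(s) = 1/(s + 1):
differentiating 2 times and applying the sign gives 2/(s + 1)^3.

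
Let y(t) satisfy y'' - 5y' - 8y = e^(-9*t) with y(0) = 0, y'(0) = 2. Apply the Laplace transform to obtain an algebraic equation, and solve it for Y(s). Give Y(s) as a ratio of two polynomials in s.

Apply the Laplace transform to the equation.
The derivative rules (L{y''} = s^2 Y - s·y(0) - y'(0) and L{y'} = sY - y(0), with y(0) = 0, y'(0) = 2) turn the left side into (s^2 - 5*s - 8)Y - (2).
The right side is L{e^(-9*t)} = 1/(s + 9).
So (s^2 - 5*s - 8)Y = 1/(s + 9) + (2).
Divide through and combine into a single rational function.

Y(s) = (2*s + 19)/(s^3 + 4*s^2 - 53*s - 72)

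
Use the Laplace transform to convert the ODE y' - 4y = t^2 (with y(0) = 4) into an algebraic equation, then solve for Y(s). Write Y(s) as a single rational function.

Y(s) = (4*s^3 + 2)/(s^4 - 4*s^3)

Apply the Laplace transform to the equation.
Using L{y'} = sY - y(0) = sY - 4, the left side becomes (s - 4)Y - (4).
The right side is L{t^2} = 2/s^3.
So (s - 4)Y = 2/s^3 + (4).
Divide through and combine into a single rational function.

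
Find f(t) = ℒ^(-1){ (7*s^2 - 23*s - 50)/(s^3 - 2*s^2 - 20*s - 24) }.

Factor the denominator: s^3 - 2*s^2 - 20*s - 24 = (s - 6)*(s + 2)^2.
Partial fraction decomposition gives [6/(s + 2)] + [-3/(s + 2)^2] + [1/(s - 6)].
Invert each term: 6/(s + 2) ↔ 6e^(-2t); -3/(s + 2)^2 ↔ -3t·e^(-2t); 1/(s - 6) ↔ e^(6t).

f(t) = -3*t*exp(-2*t) + exp(6*t) + 6*exp(-2*t)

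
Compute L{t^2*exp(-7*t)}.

L{e^(-7t)} = 1/(s + 7).
Then apply L{t^2·g(t)} = (-1)^2 d^2/ds^2[H(s)] with H(s) = 1/(s + 7):
differentiating 2 times and applying the sign gives 2/(s + 7)^3.

2/(s + 7)^3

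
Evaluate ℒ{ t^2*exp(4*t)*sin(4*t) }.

L{sin(4t)} = 4/(s^2 + 16).
Multiplying by e^(4t) shifts s → s - 4, so L{exp(4*t)*sin(4*t)} = 4/((s - 4)^2 + 16).
Then apply L{t^2·g(t)} = (-1)^2 d^2/ds^2[H(s)] with H(s) = 4/((s - 4)^2 + 16):
differentiating 2 times and applying the sign gives 8*(3*s^2 - 24*s + 32)/(s^2 - 8*s + 32)^3.

8*(3*s^2 - 24*s + 32)/(s^2 - 8*s + 32)^3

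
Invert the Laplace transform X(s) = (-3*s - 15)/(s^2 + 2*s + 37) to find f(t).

f(t) = -2*exp(-t)*sin(6*t) - 3*exp(-t)*cos(6*t)

Complete the square in the denominator: s^2 + 2*s + 37 = (s + 1)^2 + 6^2.
Split the numerator to match: -3*s - 15 = -3·(s + 1) - 2·6.
Invert each term: -3·(s + 1)/((s + 1)^2 + 36) ↔ -3e^(-t)cos(6t); -2·6/((s + 1)^2 + 36) ↔ -2e^(-t)sin(6t).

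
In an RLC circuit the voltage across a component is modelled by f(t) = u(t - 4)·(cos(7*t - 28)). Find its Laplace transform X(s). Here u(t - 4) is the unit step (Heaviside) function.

X(s) = s*exp(-4*s)/(s^2 + 49)

By the second shifting theorem, L{u(t - c)·g(t - c)} = e^(-cs)·G(s) with c = 4 and G(s) = L{g(t)}.
L{cos(7t)} = s/(s^2 + 49).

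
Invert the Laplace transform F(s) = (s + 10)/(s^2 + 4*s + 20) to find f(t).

Complete the square in the denominator: s^2 + 4*s + 20 = (s + 2)^2 + 4^2.
Split the numerator to match: s + 10 = 1·(s + 2) + 2·4.
Invert each term: 1·(s + 2)/((s + 2)^2 + 16) ↔ e^(-2t)cos(4t); 2·4/((s + 2)^2 + 16) ↔ 2e^(-2t)sin(4t).

f(t) = 2*exp(-2*t)*sin(4*t) + exp(-2*t)*cos(4*t)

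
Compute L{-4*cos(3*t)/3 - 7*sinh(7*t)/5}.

Apply the Laplace transform termwise.
(-4/3)·[L{cos(3t)} = s/(s^2 + 9)]; (-7/5)·[L{sinh(7t)} = 7/(s^2 - 49)].

-4*s/(3*(s^2 + 9)) - 49/(5*(s^2 - 49))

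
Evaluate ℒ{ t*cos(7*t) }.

(s - 7)*(s + 7)/(s^2 + 49)^2

L{cos(7t)} = s/(s^2 + 49).
Then apply L{t·g(t)} = -d/ds[G(s)] with G(s) = s/(s^2 + 49):
differentiating 1 time and applying the sign gives (s - 7)*(s + 7)/(s^2 + 49)^2.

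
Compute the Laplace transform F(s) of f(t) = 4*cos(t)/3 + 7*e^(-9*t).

By linearity of the Laplace transform, transform each term separately.
(7)·[L{e^(-9t)} = 1/(s + 9)]; (4/3)·[L{cos(t)} = s/(s^2 + 1)].

F(s) = 4*s/(3*(s^2 + 1)) + 7/(s + 9)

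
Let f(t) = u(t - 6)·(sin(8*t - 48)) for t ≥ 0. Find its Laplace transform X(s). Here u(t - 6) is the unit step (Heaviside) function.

X(s) = 8*exp(-6*s)/(s^2 + 64)

By the second shifting theorem, L{u(t - c)·g(t - c)} = e^(-cs)·G(s) with c = 6 and G(s) = L{g(t)}.
L{sin(8t)} = 8/(s^2 + 64).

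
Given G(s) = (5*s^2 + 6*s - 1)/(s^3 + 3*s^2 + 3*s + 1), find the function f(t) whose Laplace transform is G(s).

Factor the denominator: s^3 + 3*s^2 + 3*s + 1 = (s + 1)^3.
Partial fraction decomposition gives [5/(s + 1)] + [-4/(s + 1)^2] + [-2/(s + 1)^3].
Invert each term: 5/(s + 1) ↔ 5e^(-t); -4/(s + 1)^2 ↔ -4t·e^(-t); -2/(s + 1)^3 ↔ (-1)t^2·e^(-t).

f(t) = -t^2*exp(-t) - 4*t*exp(-t) + 5*exp(-t)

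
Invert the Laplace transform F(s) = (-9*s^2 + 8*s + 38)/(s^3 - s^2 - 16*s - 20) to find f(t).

Factor the denominator: s^3 - s^2 - 16*s - 20 = (s - 5)*(s + 2)^2.
Partial fraction decomposition gives [-6/(s + 2)] + [2/(s + 2)^2] + [-3/(s - 5)].
Invert each term: -6/(s + 2) ↔ -6e^(-2t); 2/(s + 2)^2 ↔ 2t·e^(-2t); -3/(s - 5) ↔ -3e^(5t).

f(t) = 2*t*exp(-2*t) - 3*exp(5*t) - 6*exp(-2*t)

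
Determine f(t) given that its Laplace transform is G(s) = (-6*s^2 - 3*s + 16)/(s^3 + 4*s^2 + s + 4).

Factor the denominator: s^3 + 4*s^2 + s + 4 = (s + 4)*(s^2 + 1).
Partial fraction decomposition gives [-4/(s + 4)] + [-2*s/(s^2 + 1)] + [5/(s^2 + 1)].
Invert each term: -4/(s + 4) ↔ -4e^(-4t); -2·s/(s^2 + 1) ↔ -2cos(t); 5·1/(s^2 + 1) ↔ 5sin(t).

f(t) = 5*sin(t) - 2*cos(t) - 4*exp(-4*t)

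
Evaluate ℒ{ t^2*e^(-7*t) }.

L{e^(-7t)} = 1/(s + 7).
Then apply L{t^2·g(t)} = (-1)^2 d^2/ds^2[G(s)] with G(s) = 1/(s + 7):
differentiating 2 times and applying the sign gives 2/(s + 7)^3.

2/(s + 7)^3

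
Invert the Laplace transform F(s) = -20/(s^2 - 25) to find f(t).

Since L{sinh(5t)} = 5/(s^2 - 25), the inverse is sinh(5*t), scaled by -4.

f(t) = -4*sinh(5*t)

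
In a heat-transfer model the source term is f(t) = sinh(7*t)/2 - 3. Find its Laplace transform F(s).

F(s) = 7/(2*(s^2 - 49)) - 3/s

By linearity of the Laplace transform, transform each term separately.
(1/2)·[L{sinh(7t)} = 7/(s^2 - 49)]; L{-3} = -3/s.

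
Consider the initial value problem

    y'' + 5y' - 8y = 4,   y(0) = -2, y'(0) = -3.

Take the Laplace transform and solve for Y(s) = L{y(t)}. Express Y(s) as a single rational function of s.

Y(s) = (-2*s^2 - 13*s + 4)/(s^3 + 5*s^2 - 8*s)

Apply the Laplace transform to the equation.
The derivative rules (L{y''} = s^2 Y - s·y(0) - y'(0) and L{y'} = sY - y(0), with y(0) = -2, y'(0) = -3) turn the left side into (s^2 + 5*s - 8)Y - (-2*s - 13).
The right side is L{4} = 4/s.
So (s^2 + 5*s - 8)Y = 4/s + (-2*s - 13).
Divide through and combine into a single rational function.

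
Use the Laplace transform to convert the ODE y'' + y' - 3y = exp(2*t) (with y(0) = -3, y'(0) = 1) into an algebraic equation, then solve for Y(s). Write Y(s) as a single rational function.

Apply the Laplace transform to the equation.
With L{y''} = s^2 Y - s·y(0) - y'(0) and L{y'} = sY - y(0), with y(0) = -3, y'(0) = 1: the LHS transforms to (s^2 + s - 3)Y - (-3*s - 2).
The right side is L{exp(2*t)} = 1/(s - 2).
So (s^2 + s - 3)Y = 1/(s - 2) + (-3*s - 2).
Divide through and combine into a single rational function.

Y(s) = (-3*s^2 + 4*s + 5)/(s^3 - s^2 - 5*s + 6)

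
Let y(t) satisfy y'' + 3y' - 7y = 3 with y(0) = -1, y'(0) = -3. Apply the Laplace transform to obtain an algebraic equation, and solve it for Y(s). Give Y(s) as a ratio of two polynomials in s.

Laplace-transform each side.
The derivative rules (L{y''} = s^2 Y - s·y(0) - y'(0) and L{y'} = sY - y(0), with y(0) = -1, y'(0) = -3) turn the left side into (s^2 + 3*s - 7)Y - (-s - 6).
The right side is L{3} = 3/s.
So (s^2 + 3*s - 7)Y = 3/s + (-s - 6).
Solve for Y(s) and write it as one ratio of polynomials.

Y(s) = (-s^2 - 6*s + 3)/(s^3 + 3*s^2 - 7*s)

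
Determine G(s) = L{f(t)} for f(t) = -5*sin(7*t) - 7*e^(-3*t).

By linearity of the Laplace transform, transform each term separately.
(-5)·[L{sin(7t)} = 7/(s^2 + 49)]; (-7)·[L{e^(-3t)} = 1/(s + 3)].

G(s) = -35/(s^2 + 49) - 7/(s + 3)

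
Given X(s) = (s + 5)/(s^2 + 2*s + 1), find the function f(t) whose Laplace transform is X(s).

f(t) = 4*t*exp(-t) + exp(-t)

Factor the denominator: s^2 + 2*s + 1 = (s + 1)^2.
Partial fraction decomposition gives [1/(s + 1)] + [4/(s + 1)^2].
Invert each term: 1/(s + 1) ↔ e^(-t); 4/(s + 1)^2 ↔ 4t·e^(-t).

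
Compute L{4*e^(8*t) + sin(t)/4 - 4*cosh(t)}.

-4*s/(s^2 - 1) + 1/(4*(s^2 + 1)) + 4/(s - 8)

The transform is linear, so treat each term independently.
(-4)·[L{cosh(t)} = s/(s^2 - 1)]; (4)·[L{e^(8t)} = 1/(s - 8)]; (1/4)·[L{sin(t)} = 1/(s^2 + 1)].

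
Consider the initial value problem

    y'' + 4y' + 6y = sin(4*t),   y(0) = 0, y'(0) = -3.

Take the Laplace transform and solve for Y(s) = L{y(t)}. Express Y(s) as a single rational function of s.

Take the Laplace transform of both sides.
With L{y''} = s^2 Y - s·y(0) - y'(0) and L{y'} = sY - y(0), with y(0) = 0, y'(0) = -3: the LHS transforms to (s^2 + 4*s + 6)Y - (-3).
The right side is L{sin(4*t)} = 4/(s^2 + 16).
So (s^2 + 4*s + 6)Y = 4/(s^2 + 16) + (-3).
Divide through and combine into a single rational function.

Y(s) = (-3*s^2 - 44)/(s^4 + 4*s^3 + 22*s^2 + 64*s + 96)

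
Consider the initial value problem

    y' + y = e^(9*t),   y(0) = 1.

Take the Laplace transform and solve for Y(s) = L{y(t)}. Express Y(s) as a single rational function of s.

Take the Laplace transform of both sides.
Using L{y'} = sY - y(0) = sY - 1, the left side becomes (s + 1)Y - (1).
The right side is L{e^(9*t)} = 1/(s - 9).
So (s + 1)Y = 1/(s - 9) + (1).
Isolate Y and clear denominators.

Y(s) = (s - 8)/(s^2 - 8*s - 9)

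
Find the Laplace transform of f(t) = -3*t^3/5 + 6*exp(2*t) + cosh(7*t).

s/(s^2 - 49) + 6/(s - 2) - 18/(5*s^4)

By linearity of the Laplace transform, transform each term separately.
L{cosh(7t)} = s/(s^2 - 49); (-3/5)·[L{t^3} = 3!/s^4 = 6/s^4]; (6)·[L{e^(2t)} = 1/(s - 2)].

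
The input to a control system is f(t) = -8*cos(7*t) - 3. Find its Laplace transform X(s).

X(s) = -8*s/(s^2 + 49) - 3/s

The transform is linear, so treat each term independently.
(-8)·[L{cos(7t)} = s/(s^2 + 49)]; L{-3} = -3/s.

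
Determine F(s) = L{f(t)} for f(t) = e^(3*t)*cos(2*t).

L{cos(2t)} = s/(s^2 + 4).
By the first shifting theorem, multiplying by e^(3t) replaces s with s - 3.

F(s) = (s - 3)/((s - 3)^2 + 4)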